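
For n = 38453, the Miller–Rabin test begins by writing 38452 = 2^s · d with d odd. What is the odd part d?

9613

Halving: 38452 → 19226 → 9613; 9613 is odd.
So 38452 = 2^2 · 9613.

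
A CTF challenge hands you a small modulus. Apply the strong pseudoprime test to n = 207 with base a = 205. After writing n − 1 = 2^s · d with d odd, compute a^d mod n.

7

n − 1 = 206 = 2^1 · 103, so s = 1 and d = 103.
Repeated squaring mod 207: 205^1 ≡ 205, 205^2 ≡ 4, 205^4 ≡ 16, 205^8 ≡ 49, 205^16 ≡ 124, 205^32 ≡ 58, 205^64 ≡ 52.
103 = 64 + 32 + 4 + 2 + 1, so 205^103 ≡ 52·58·16·4·205 ≡ 7 (mod 207).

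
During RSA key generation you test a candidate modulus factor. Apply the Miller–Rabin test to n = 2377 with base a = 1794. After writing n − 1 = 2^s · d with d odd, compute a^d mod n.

n − 1 = 2376 = 2^3 · 297, so s = 3 and d = 297.
1794^297 mod 2377 = 1797.

1797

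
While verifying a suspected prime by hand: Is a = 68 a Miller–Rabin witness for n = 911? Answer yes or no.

no

n − 1 = 910 = 2^1 · 455, so s = 1 and d = 455.
By repeated squaring, 68^455 ≡ 910 (mod 911).
x_0 = 68^455 mod 911 = 910.
x_0 = 910 ≡ −1, so 68 is not a witness.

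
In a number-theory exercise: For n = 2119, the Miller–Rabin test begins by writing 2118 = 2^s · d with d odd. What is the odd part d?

Halving: 2118 → 1059; 1059 is odd.
So 2118 = 2^1 · 1059.

1059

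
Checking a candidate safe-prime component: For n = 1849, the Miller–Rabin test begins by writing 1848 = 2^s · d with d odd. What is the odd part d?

231

Halving: 1848 → 924 → 462 → 231; 231 is odd.
So 1848 = 2^3 · 231.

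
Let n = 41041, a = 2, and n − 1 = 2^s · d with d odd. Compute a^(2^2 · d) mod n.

n − 1 = 41040 = 2^4 · 2565, so s = 4 and d = 2565.
x_0 = 2^2565 mod 41041 = 27994.
x_1 = 27994^2 mod 41041 = 27182.
x_2 = 27182^2 mod 41041 = 1.

1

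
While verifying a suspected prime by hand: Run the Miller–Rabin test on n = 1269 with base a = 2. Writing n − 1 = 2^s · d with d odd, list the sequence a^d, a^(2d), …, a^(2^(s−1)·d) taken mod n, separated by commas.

n − 1 = 1268 = 2^2 · 317, so s = 2 and d = 317.
x_0 = 2^317 mod 1269 = 401.
x_1 = 401^2 mod 1269 = 907.

401, 907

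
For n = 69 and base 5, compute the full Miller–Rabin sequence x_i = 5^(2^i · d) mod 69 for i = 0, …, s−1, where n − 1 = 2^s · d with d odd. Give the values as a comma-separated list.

n − 1 = 68 = 2^2 · 17, so s = 2 and d = 17.
x_0 = 5^17 mod 69 = 38.
x_1 = 38^2 mod 69 = 64.

38, 64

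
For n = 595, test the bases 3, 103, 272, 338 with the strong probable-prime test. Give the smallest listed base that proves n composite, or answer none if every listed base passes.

3

n − 1 = 594 = 2^1 · 297, so s = 1 and d = 297.
Base 3: x_0 = 3^297 mod 595 = 48. x_0 ∉ {1, 594} and s = 1, so 3 is a Miller–Rabin witness and 595 is composite.
Base 103: x_0 = 103^297 mod 595 = 188. x_0 ∉ {1, 594} and s = 1, so 103 is a Miller–Rabin witness and 595 is composite.
Base 272: x_0 = 272^297 mod 595 = 272. x_0 ∉ {1, 594} and s = 1, so 272 is a Miller–Rabin witness and 595 is composite.
Base 338: x_0 = 338^297 mod 595 = 253. x_0 ∉ {1, 594} and s = 1, so 338 is a Miller–Rabin witness and 595 is composite.
The smallest witness among the given bases is 3.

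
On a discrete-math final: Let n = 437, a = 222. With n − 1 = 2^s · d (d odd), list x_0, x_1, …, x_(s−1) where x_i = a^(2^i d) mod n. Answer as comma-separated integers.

89, 55

n − 1 = 436 = 2^2 · 109, so s = 2 and d = 109.
x_0 = 222^109 mod 437 = 89.
x_1 = 89^2 mod 437 = 55.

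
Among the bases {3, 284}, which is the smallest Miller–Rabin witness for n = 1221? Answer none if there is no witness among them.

3

n − 1 = 1220 = 2^2 · 305, so s = 2 and d = 305.
Base 3: x_0 = 3^305 mod 1221 = 210. x_0 is neither 1 nor 1220, so continue squaring. x_1 = 210^2 mod 1221 = 144. Reached i = s−1 = 1 without hitting −1: 3 is a Miller–Rabin witness and 1221 is composite.
Base 284: x_0 = 284^305 mod 1221 = 188. x_0 is neither 1 nor 1220, so continue squaring. x_1 = 188^2 mod 1221 = 1156. Reached i = s−1 = 1 without hitting −1: 284 is a Miller–Rabin witness and 1221 is composite.
The smallest witness among the given bases is 3.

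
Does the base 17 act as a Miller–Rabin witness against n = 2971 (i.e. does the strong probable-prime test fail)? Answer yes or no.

no

n − 1 = 2970 = 2^1 · 1485, so s = 1 and d = 1485.
x_0 = 17^1485 mod 2971 = 1.
x_0 = 1, so 17 is not a witness.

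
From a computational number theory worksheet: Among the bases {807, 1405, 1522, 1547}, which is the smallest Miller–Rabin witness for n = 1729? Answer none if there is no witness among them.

1405

n − 1 = 1728 = 2^6 · 27, so s = 6 and d = 27.
Base 807: x_0 = 807^27 mod 1729 = 1. x_0 = 1, so 807 is not a witness.
Base 1405: x_0 = 1405^27 mod 1729 = 664. x_0 is neither 1 nor 1728, so continue squaring. x_1 = 664^2 mod 1729 = 1. x_1 = 1 but x_0 ≠ ±1, a nontrivial square root of 1 — 1405 is a witness and 1729 is composite.
Base 1522: x_0 = 1522^27 mod 1729 = 664. x_0 is neither 1 nor 1728, so continue squaring. x_1 = 664^2 mod 1729 = 1. x_1 = 1 but x_0 ≠ ±1, a nontrivial square root of 1 — 1522 is a witness and 1729 is composite.
Base 1547: x_0 = 1547^27 mod 1729 = 455. x_0 is neither 1 nor 1728, so continue squaring. x_1 = 455^2 mod 1729 = 1274. x_2 = 1274^2 mod 1729 = 1274. x_3 = 1274^2 mod 1729 = 1274. x_4 = 1274^2 mod 1729 = 1274. x_5 = 1274^2 mod 1729 = 1274. Reached i = s−1 = 5 without hitting −1: 1547 is a Miller–Rabin witness and 1729 is composite.
The smallest witness among the given bases is 1405.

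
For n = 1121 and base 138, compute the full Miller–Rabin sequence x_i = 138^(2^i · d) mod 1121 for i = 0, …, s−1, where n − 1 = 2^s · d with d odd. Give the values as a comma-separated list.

517, 491, 66, 993, 690

n − 1 = 1120 = 2^5 · 35, so s = 5 and d = 35.
x_0 = 138^35 mod 1121 = 517.
x_1 = 517^2 mod 1121 = 491.
x_2 = 491^2 mod 1121 = 66.
x_3 = 66^2 mod 1121 = 993.
x_4 = 993^2 mod 1121 = 690.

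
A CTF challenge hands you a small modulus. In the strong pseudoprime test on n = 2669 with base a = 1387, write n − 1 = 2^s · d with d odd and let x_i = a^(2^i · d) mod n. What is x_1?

2423

n − 1 = 2668 = 2^2 · 667, so s = 2 and d = 667.
x_0 = 1387^667 mod 2669 = 2213.
x_1 = 2213^2 mod 2669 = 2423.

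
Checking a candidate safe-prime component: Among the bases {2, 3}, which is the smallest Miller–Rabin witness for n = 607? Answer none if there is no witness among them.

none

n − 1 = 606 = 2^1 · 303, so s = 1 and d = 303.
Base 2: x_0 = 2^303 mod 607 = 1. x_0 = 1, so 2 is not a witness.
Base 3: x_0 = 3^303 mod 607 = 606. x_0 = 606 ≡ −1, so 3 is not a witness.
No listed base is a witness for 607.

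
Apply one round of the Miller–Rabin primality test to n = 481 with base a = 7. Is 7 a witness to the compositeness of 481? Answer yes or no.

yes

n − 1 = 480 = 2^5 · 15, so s = 5 and d = 15.
x_0 = 7^15 mod 481 = 174.
x_0 is neither 1 nor 480, so continue squaring.
x_1 = 174^2 mod 481 = 454.
x_2 = 454^2 mod 481 = 248.
x_3 = 248^2 mod 481 = 417.
x_4 = 417^2 mod 481 = 248.
Reached i = s−1 = 4 without hitting −1: 7 is a Miller–Rabin witness and 481 is composite.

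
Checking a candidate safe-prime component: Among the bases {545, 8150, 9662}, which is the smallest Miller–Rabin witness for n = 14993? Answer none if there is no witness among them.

545

n − 1 = 14992 = 2^4 · 937, so s = 4 and d = 937.
Base 545: x_0 = 545^937 mod 14993 = 8434. x_0 is neither 1 nor 14992, so continue squaring. x_1 = 8434^2 mod 14993 = 5564. x_2 = 5564^2 mod 14993 = 12544. x_3 = 12544^2 mod 14993 = 401. Reached i = s−1 = 3 without hitting −1: 545 is a Miller–Rabin witness and 14993 is composite.
Base 8150: x_0 = 8150^937 mod 14993 = 9426. x_0 is neither 1 nor 14992, so continue squaring. x_1 = 9426^2 mod 14993 = 958. x_2 = 958^2 mod 14993 = 3191. x_3 = 3191^2 mod 14993 = 2234. Reached i = s−1 = 3 without hitting −1: 8150 is a Miller–Rabin witness and 14993 is composite.
Base 9662: x_0 = 9662^937 mod 14993 = 10301. x_0 is neither 1 nor 14992, so continue squaring. x_1 = 10301^2 mod 14993 = 5140. x_2 = 5140^2 mod 14993 = 1934. x_3 = 1934^2 mod 14993 = 7099. Reached i = s−1 = 3 without hitting −1: 9662 is a Miller–Rabin witness and 14993 is composite.
The smallest witness among the given bases is 545.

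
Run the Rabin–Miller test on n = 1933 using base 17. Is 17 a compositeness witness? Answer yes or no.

n − 1 = 1932 = 2^2 · 483, so s = 2 and d = 483.
Repeated squaring mod 1933: 17^1 ≡ 17, 17^2 ≡ 289, 17^4 ≡ 402, 17^8 ≡ 1165, 17^16 ≡ 259, 17^32 ≡ 1359, 17^64 ≡ 866, 17^128 ≡ 1885, 17^256 ≡ 371.
483 = 256 + 128 + 64 + 32 + 2 + 1, so 17^483 ≡ 371·1885·866·1359·289·17 ≡ 1335 (mod 1933).
x_0 = 17^483 mod 1933 = 1335.
x_0 is neither 1 nor 1932, so continue squaring.
x_1 = 1335^2 mod 1933 = 1932.
x_1 ≡ −1, so 17 is not a witness.

no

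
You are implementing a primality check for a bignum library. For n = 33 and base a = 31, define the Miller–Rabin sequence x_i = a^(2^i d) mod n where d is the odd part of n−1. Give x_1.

n − 1 = 32 = 2^5 · 1, so s = 5 and d = 1.
x_0 = 31^1 mod 33 = 31.
x_1 = 31^2 mod 33 = 4.

4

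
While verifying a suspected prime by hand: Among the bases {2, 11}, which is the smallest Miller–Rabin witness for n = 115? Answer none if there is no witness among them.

n − 1 = 114 = 2^1 · 57, so s = 1 and d = 57.
Base 2: x_0 = 2^57 mod 115 = 27. x_0 ∉ {1, 114} and s = 1, so 2 is a Miller–Rabin witness and 115 is composite.
Base 11: x_0 = 11^57 mod 115 = 86. x_0 ∉ {1, 114} and s = 1, so 11 is a Miller–Rabin witness and 115 is composite.
The smallest witness among the given bases is 2.

2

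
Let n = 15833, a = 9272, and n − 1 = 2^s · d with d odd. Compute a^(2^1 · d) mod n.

n − 1 = 15832 = 2^3 · 1979, so s = 3 and d = 1979.
x_0 = 9272^1979 mod 15833 = 2905.
x_1 = 2905^2 mod 15833 = 36.

36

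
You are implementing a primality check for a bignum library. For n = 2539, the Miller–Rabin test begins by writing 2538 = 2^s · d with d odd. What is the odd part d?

1269

Halving: 2538 → 1269; 1269 is odd.
So 2538 = 2^1 · 1269.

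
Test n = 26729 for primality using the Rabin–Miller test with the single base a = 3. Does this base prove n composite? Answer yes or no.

no

n − 1 = 26728 = 2^3 · 3341, so s = 3 and d = 3341.
Repeated squaring mod 26729: 3^1 ≡ 3, 3^2 ≡ 9, 3^4 ≡ 81, 3^8 ≡ 6561, 3^16 ≡ 13031, 3^32 ≡ 24353, 3^64 ≡ 5557, 3^128 ≡ 8254, 3^256 ≡ 23024, 3^512 ≡ 15048, 3^1024 ≡ 20945, 3^2048 ≡ 16677.
3341 = 2048 + 1024 + 256 + 8 + 4 + 1, so 3^3341 ≡ 16677·20945·23024·6561·81·3 ≡ 16258 (mod 26729).
x_0 = 3^3341 mod 26729 = 16258.
x_0 is neither 1 nor 26728, so continue squaring.
x_1 = 16258^2 mod 26729 = 26212.
x_2 = 26212^2 mod 26729 = 26728.
x_2 ≡ −1, so 3 is not a witness.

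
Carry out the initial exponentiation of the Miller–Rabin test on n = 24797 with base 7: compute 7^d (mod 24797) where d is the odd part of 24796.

n − 1 = 24796 = 2^2 · 6199, so s = 2 and d = 6199.
Repeated squaring mod 24797: 7^1 ≡ 7, 7^2 ≡ 49, 7^4 ≡ 2401, 7^8 ≡ 11897, 7^16 ≡ 22130, 7^32 ≡ 20947, 7^64 ≡ 18691, 7^128 ≡ 13345, 7^256 ≡ 21768, 7^512 ≡ 24748, 7^1024 ≡ 2401, 7^2048 ≡ 11897, 7^4096 ≡ 22130.
6199 = 4096 + 2048 + 32 + 16 + 4 + 2 + 1, so 7^6199 ≡ 22130·11897·20947·22130·2401·49·7 ≡ 20265 (mod 24797).

20265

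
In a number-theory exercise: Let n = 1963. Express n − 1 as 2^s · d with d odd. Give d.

981

Halving: 1962 → 981; 981 is odd.
So 1962 = 2^1 · 981.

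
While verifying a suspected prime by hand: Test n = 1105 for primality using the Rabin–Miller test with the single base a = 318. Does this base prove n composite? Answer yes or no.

n − 1 = 1104 = 2^4 · 69, so s = 4 and d = 69.
x_0 = 318^69 mod 1105 = 343.
x_0 is neither 1 nor 1104, so continue squaring.
x_1 = 343^2 mod 1105 = 519.
x_2 = 519^2 mod 1105 = 846.
x_3 = 846^2 mod 1105 = 781.
Reached i = s−1 = 3 without hitting −1: 318 is a Miller–Rabin witness and 1105 is composite.

yes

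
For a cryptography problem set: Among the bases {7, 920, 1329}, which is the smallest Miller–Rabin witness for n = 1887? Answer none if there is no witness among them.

7

n − 1 = 1886 = 2^1 · 943, so s = 1 and d = 943.
Base 7: x_0 = 7^943 mod 1887 = 1144. x_0 ∉ {1, 1886} and s = 1, so 7 is a Miller–Rabin witness and 1887 is composite.
Base 920: x_0 = 920^943 mod 1887 = 944. x_0 ∉ {1, 1886} and s = 1, so 920 is a Miller–Rabin witness and 1887 is composite.
Base 1329: x_0 = 1329^943 mod 1887 = 1587. x_0 ∉ {1, 1886} and s = 1, so 1329 is a Miller–Rabin witness and 1887 is composite.
The smallest witness among the given bases is 7.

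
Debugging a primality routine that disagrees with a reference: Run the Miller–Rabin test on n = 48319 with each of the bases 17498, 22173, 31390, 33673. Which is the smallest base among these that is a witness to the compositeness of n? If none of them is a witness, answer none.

22173

n − 1 = 48318 = 2^1 · 24159, so s = 1 and d = 24159.
Base 17498: x_0 = 17498^24159 mod 48319 = 1. x_0 = 1, so 17498 is not a witness.
Base 22173: x_0 = 22173^24159 mod 48319 = 27123. x_0 ∉ {1, 48318} and s = 1, so 22173 is a Miller–Rabin witness and 48319 is composite.
Base 31390: x_0 = 31390^24159 mod 48319 = 34622. x_0 ∉ {1, 48318} and s = 1, so 31390 is a Miller–Rabin witness and 48319 is composite.
Base 33673: x_0 = 33673^24159 mod 48319 = 16466. x_0 ∉ {1, 48318} and s = 1, so 33673 is a Miller–Rabin witness and 48319 is composite.
The smallest witness among the given bases is 22173.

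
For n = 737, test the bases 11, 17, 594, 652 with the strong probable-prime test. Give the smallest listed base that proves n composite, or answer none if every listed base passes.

n − 1 = 736 = 2^5 · 23, so s = 5 and d = 23.
Base 11: x_0 = 11^23 mod 737 = 319. x_0 is neither 1 nor 736, so continue squaring. x_1 = 319^2 mod 737 = 55. x_2 = 55^2 mod 737 = 77. x_3 = 77^2 mod 737 = 33. x_4 = 33^2 mod 737 = 352. Reached i = s−1 = 4 without hitting −1: 11 is a Miller–Rabin witness and 737 is composite.
Base 17: x_0 = 17^23 mod 737 = 227. x_0 is neither 1 nor 736, so continue squaring. x_1 = 227^2 mod 737 = 676. x_2 = 676^2 mod 737 = 36. x_3 = 36^2 mod 737 = 559. x_4 = 559^2 mod 737 = 730. Reached i = s−1 = 4 without hitting −1: 17 is a Miller–Rabin witness and 737 is composite.
Base 594: x_0 = 594^23 mod 737 = 594. x_0 is neither 1 nor 736, so continue squaring. x_1 = 594^2 mod 737 = 550. x_2 = 550^2 mod 737 = 330. x_3 = 330^2 mod 737 = 561. x_4 = 561^2 mod 737 = 22. Reached i = s−1 = 4 without hitting −1: 594 is a Miller–Rabin witness and 737 is composite.
Base 652: x_0 = 652^23 mod 737 = 71. x_0 is neither 1 nor 736, so continue squaring. x_1 = 71^2 mod 737 = 619. x_2 = 619^2 mod 737 = 658. x_3 = 658^2 mod 737 = 345. x_4 = 345^2 mod 737 = 368. Reached i = s−1 = 4 without hitting −1: 652 is a Miller–Rabin witness and 737 is composite.
The smallest witness among the given bases is 11.

11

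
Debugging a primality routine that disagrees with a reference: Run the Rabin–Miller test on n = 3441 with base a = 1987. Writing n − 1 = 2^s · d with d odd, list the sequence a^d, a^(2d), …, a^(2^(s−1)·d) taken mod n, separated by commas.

2785, 211, 3229, 211

n − 1 = 3440 = 2^4 · 215, so s = 4 and d = 215.
x_0 = 1987^215 mod 3441 = 2785.
x_1 = 2785^2 mod 3441 = 211.
x_2 = 211^2 mod 3441 = 3229.
x_3 = 3229^2 mod 3441 = 211.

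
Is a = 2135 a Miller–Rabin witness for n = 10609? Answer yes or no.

n − 1 = 10608 = 2^4 · 663, so s = 4 and d = 663.
Repeated squaring mod 10609: 2135^1 ≡ 2135, 2135^2 ≡ 6964, 2135^4 ≡ 3557, 2135^8 ≡ 6321, 2135^16 ≡ 1547, 2135^32 ≡ 6184, 2135^64 ≡ 7020, 2135^128 ≡ 1595, 2135^256 ≡ 8474, 2135^512 ≡ 6964.
663 = 512 + 128 + 16 + 4 + 2 + 1, so 2135^663 ≡ 6964·1595·1547·3557·6964·2135 ≡ 10608 (mod 10609).
x_0 = 2135^663 mod 10609 = 10608.
x_0 = 10608 ≡ −1, so 2135 is not a witness.

no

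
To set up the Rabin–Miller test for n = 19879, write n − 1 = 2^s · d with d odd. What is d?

9939

Halving: 19878 → 9939; 9939 is odd.
So 19878 = 2^1 · 9939.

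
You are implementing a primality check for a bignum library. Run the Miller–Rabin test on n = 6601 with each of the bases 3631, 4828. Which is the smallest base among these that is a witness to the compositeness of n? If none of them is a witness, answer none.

none

n − 1 = 6600 = 2^3 · 825, so s = 3 and d = 825.
Base 3631: x_0 = 3631^825 mod 6601 = 6600. x_0 = 6600 ≡ −1, so 3631 is not a witness.
Base 4828: x_0 = 4828^825 mod 6601 = 6600. x_0 = 6600 ≡ −1, so 4828 is not a witness.
No listed base is a witness for 6601.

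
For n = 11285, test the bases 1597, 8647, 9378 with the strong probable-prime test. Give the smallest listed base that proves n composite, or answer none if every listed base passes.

n − 1 = 11284 = 2^2 · 2821, so s = 2 and d = 2821.
Base 1597: x_0 = 1597^2821 mod 11285 = 1597. x_0 is neither 1 nor 11284, so continue squaring. x_1 = 1597^2 mod 11285 = 11284. x_1 ≡ −1, so 1597 is not a witness.
Base 8647: x_0 = 8647^2821 mod 11285 = 8647. x_0 is neither 1 nor 11284, so continue squaring. x_1 = 8647^2 mod 11285 = 7484. Reached i = s−1 = 1 without hitting −1: 8647 is a Miller–Rabin witness and 11285 is composite.
Base 9378: x_0 = 9378^2821 mod 11285 = 9988. x_0 is neither 1 nor 11284, so continue squaring. x_1 = 9988^2 mod 11285 = 744. Reached i = s−1 = 1 without hitting −1: 9378 is a Miller–Rabin witness and 11285 is composite.
The smallest witness among the given bases is 8647.

8647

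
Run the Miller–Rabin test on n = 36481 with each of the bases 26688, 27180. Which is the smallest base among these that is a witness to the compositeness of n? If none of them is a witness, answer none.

n − 1 = 36480 = 2^7 · 285, so s = 7 and d = 285.
Base 26688: x_0 = 26688^285 mod 36481 = 36480. x_0 = 36480 ≡ −1, so 26688 is not a witness.
Base 27180: x_0 = 27180^285 mod 36481 = 36480. x_0 = 36480 ≡ −1, so 27180 is not a witness.
No listed base is a witness for 36481.

none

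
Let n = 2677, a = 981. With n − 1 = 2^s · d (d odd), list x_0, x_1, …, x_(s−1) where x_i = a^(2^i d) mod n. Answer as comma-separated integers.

n − 1 = 2676 = 2^2 · 669, so s = 2 and d = 669.
x_0 = 981^669 mod 2677 = 2676.
x_1 = 2676^2 mod 2677 = 1.

2676, 1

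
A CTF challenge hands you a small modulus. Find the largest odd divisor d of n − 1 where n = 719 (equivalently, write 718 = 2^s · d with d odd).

359

Halving: 718 → 359; 359 is odd.
So 718 = 2^1 · 359.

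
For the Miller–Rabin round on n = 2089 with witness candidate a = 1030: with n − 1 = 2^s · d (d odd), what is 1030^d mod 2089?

n − 1 = 2088 = 2^3 · 261, so s = 3 and d = 261.
By repeated squaring, 1030^261 ≡ 2088 (mod 2089).

2088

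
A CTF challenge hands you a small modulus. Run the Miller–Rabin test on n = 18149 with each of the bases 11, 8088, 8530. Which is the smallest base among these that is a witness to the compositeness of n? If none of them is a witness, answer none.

n − 1 = 18148 = 2^2 · 4537, so s = 2 and d = 4537.
Base 11: x_0 = 11^4537 mod 18149 = 7537. x_0 is neither 1 nor 18148, so continue squaring. x_1 = 7537^2 mod 18149 = 18148. x_1 ≡ −1, so 11 is not a witness.
Base 8088: x_0 = 8088^4537 mod 18149 = 18148. x_0 = 18148 ≡ −1, so 8088 is not a witness.
Base 8530: x_0 = 8530^4537 mod 18149 = 7537. x_0 is neither 1 nor 18148, so continue squaring. x_1 = 7537^2 mod 18149 = 18148. x_1 ≡ −1, so 8530 is not a witness.
No listed base is a witness for 18149.

none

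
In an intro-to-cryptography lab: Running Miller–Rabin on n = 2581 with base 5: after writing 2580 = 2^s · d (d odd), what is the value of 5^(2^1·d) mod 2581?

n − 1 = 2580 = 2^2 · 645, so s = 2 and d = 645.
x_0 = 5^645 mod 2581 = 2064.
x_1 = 2064^2 mod 2581 = 1446.

1446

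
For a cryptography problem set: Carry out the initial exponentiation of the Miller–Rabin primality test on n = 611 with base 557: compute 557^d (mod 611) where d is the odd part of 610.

n − 1 = 610 = 2^1 · 305, so s = 1 and d = 305.
Repeated squaring mod 611: 557^1 ≡ 557, 557^2 ≡ 472, 557^4 ≡ 380, 557^8 ≡ 204, 557^16 ≡ 68, 557^32 ≡ 347, 557^64 ≡ 42, 557^128 ≡ 542, 557^256 ≡ 484.
305 = 256 + 32 + 16 + 1, so 557^305 ≡ 484·347·68·557 ≡ 462 (mod 611).

462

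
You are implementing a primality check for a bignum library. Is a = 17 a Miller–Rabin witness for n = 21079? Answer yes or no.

n − 1 = 21078 = 2^1 · 10539, so s = 1 and d = 10539.
Repeated squaring mod 21079: 17^1 ≡ 17, 17^2 ≡ 289, 17^4 ≡ 20284, 17^8 ≡ 20734, 17^16 ≡ 13630, 17^32 ≡ 7673, 17^64 ≡ 1282, 17^128 ≡ 20441, 17^256 ≡ 6543, 17^512 ≡ 20479, 17^1024 ≡ 1657, 17^2048 ≡ 5379, 17^4096 ≡ 13253, 17^8192 ≡ 11781.
10539 = 8192 + 2048 + 256 + 32 + 8 + 2 + 1, so 17^10539 ≡ 11781·5379·6543·7673·20734·289·17 ≡ 11721 (mod 21079).
x_0 = 17^10539 mod 21079 = 11721.
x_0 ∉ {1, 21078} and s = 1, so 17 is a Miller–Rabin witness and 21079 is composite.

yes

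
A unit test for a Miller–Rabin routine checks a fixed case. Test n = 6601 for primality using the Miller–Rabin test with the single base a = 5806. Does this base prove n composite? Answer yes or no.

no

n − 1 = 6600 = 2^3 · 825, so s = 3 and d = 825.
x_0 = 5806^825 mod 6601 = 6600.
x_0 = 6600 ≡ −1, so 5806 is not a witness.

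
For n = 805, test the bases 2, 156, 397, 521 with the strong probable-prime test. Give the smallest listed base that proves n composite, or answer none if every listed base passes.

2

n − 1 = 804 = 2^2 · 201, so s = 2 and d = 201.
Base 2: x_0 = 2^201 mod 805 = 652. x_0 is neither 1 nor 804, so continue squaring. x_1 = 652^2 mod 805 = 64. Reached i = s−1 = 1 without hitting −1: 2 is a Miller–Rabin witness and 805 is composite.
Base 156: x_0 = 156^201 mod 805 = 36. x_0 is neither 1 nor 804, so continue squaring. x_1 = 36^2 mod 805 = 491. Reached i = s−1 = 1 without hitting −1: 156 is a Miller–Rabin witness and 805 is composite.
Base 397: x_0 = 397^201 mod 805 = 377. x_0 is neither 1 nor 804, so continue squaring. x_1 = 377^2 mod 805 = 449. Reached i = s−1 = 1 without hitting −1: 397 is a Miller–Rabin witness and 805 is composite.
Base 521: x_0 = 521^201 mod 805 = 776. x_0 is neither 1 nor 804, so continue squaring. x_1 = 776^2 mod 805 = 36. Reached i = s−1 = 1 without hitting −1: 521 is a Miller–Rabin witness and 805 is composite.
The smallest witness among the given bases is 2.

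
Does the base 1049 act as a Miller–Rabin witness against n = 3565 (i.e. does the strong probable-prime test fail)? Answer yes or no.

no

n − 1 = 3564 = 2^2 · 891, so s = 2 and d = 891.
x_0 = 1049^891 mod 3565 = 3564.
x_0 = 3564 ≡ −1, so 1049 is not a witness.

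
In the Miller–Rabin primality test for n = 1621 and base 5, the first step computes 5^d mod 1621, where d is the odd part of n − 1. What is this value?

n − 1 = 1620 = 2^2 · 405, so s = 2 and d = 405.
5^405 mod 1621 = 1.

1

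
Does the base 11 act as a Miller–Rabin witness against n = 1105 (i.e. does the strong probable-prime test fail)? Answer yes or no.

n − 1 = 1104 = 2^4 · 69, so s = 4 and d = 69.
Repeated squaring mod 1105: 11^1 ≡ 11, 11^2 ≡ 121, 11^4 ≡ 276, 11^8 ≡ 1036, 11^16 ≡ 341, 11^32 ≡ 256, 11^64 ≡ 341.
69 = 64 + 4 + 1, so 11^69 ≡ 341·276·11 ≡ 996 (mod 1105).
x_0 = 11^69 mod 1105 = 996.
x_0 is neither 1 nor 1104, so continue squaring.
x_1 = 996^2 mod 1105 = 831.
x_2 = 831^2 mod 1105 = 1041.
x_3 = 1041^2 mod 1105 = 781.
Reached i = s−1 = 3 without hitting −1: 11 is a Miller–Rabin witness and 1105 is composite.

yes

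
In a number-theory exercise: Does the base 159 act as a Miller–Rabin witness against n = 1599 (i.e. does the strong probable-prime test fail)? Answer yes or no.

n − 1 = 1598 = 2^1 · 799, so s = 1 and d = 799.
Repeated squaring mod 1599: 159^1 ≡ 159, 159^2 ≡ 1296, 159^4 ≡ 666, 159^8 ≡ 633, 159^16 ≡ 939, 159^32 ≡ 672, 159^64 ≡ 666, 159^128 ≡ 633, 159^256 ≡ 939, 159^512 ≡ 672.
799 = 512 + 256 + 16 + 8 + 4 + 2 + 1, so 159^799 ≡ 672·939·939·633·666·1296·159 ≡ 705 (mod 1599).
x_0 = 159^799 mod 1599 = 705.
x_0 ∉ {1, 1598} and s = 1, so 159 is a Miller–Rabin witness and 1599 is composite.

yes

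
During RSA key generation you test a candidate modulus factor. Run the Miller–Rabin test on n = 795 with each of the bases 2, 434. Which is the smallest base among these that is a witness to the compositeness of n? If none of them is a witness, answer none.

2

n − 1 = 794 = 2^1 · 397, so s = 1 and d = 397.
Base 2: x_0 = 2^397 mod 795 = 137. x_0 ∉ {1, 794} and s = 1, so 2 is a Miller–Rabin witness and 795 is composite.
Base 434: x_0 = 434^397 mod 795 = 119. x_0 ∉ {1, 794} and s = 1, so 434 is a Miller–Rabin witness and 795 is composite.
The smallest witness among the given bases is 2.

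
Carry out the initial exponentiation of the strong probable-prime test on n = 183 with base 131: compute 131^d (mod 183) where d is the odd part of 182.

131

n − 1 = 182 = 2^1 · 91, so s = 1 and d = 91.
131^91 mod 183 = 131.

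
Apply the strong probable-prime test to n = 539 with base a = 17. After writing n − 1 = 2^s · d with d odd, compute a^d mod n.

n − 1 = 538 = 2^1 · 269, so s = 1 and d = 269.
17^269 mod 539 = 145.

145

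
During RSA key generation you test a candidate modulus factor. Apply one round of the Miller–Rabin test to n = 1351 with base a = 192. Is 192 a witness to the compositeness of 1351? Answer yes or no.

n − 1 = 1350 = 2^1 · 675, so s = 1 and d = 675.
x_0 = 192^675 mod 1351 = 1350.
x_0 = 1350 ≡ −1, so 192 is not a witness.

no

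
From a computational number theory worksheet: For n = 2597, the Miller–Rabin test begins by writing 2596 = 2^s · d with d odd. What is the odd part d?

Halving: 2596 → 1298 → 649; 649 is odd.
So 2596 = 2^2 · 649.

649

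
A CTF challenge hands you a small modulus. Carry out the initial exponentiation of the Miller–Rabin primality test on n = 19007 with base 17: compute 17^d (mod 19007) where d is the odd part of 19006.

n − 1 = 19006 = 2^1 · 9503, so s = 1 and d = 9503.
17^9503 mod 19007 = 12928.

12928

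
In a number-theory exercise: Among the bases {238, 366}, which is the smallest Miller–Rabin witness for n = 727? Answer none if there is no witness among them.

n − 1 = 726 = 2^1 · 363, so s = 1 and d = 363.
Base 238: x_0 = 238^363 mod 727 = 1. x_0 = 1, so 238 is not a witness.
Base 366: x_0 = 366^363 mod 727 = 726. x_0 = 726 ≡ −1, so 366 is not a witness.
No listed base is a witness for 727.

none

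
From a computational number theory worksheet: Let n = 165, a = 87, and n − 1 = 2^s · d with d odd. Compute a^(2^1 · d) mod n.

n − 1 = 164 = 2^2 · 41, so s = 2 and d = 41.
x_0 = 87^41 mod 165 = 87.
x_1 = 87^2 mod 165 = 144.

144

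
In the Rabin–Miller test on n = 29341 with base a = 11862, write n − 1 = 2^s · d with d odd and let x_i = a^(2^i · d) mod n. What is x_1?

n − 1 = 29340 = 2^2 · 7335, so s = 2 and d = 7335.
x_0 = 11862^7335 mod 29341 = 7431.
x_1 = 7431^2 mod 29341 = 29340.

29340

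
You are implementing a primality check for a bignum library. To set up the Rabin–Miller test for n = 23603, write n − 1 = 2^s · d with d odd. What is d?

11801

Halving: 23602 → 11801; 11801 is odd.
So 23602 = 2^1 · 11801.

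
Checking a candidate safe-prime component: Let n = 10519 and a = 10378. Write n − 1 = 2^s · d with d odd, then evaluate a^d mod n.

8317

n − 1 = 10518 = 2^1 · 5259, so s = 1 and d = 5259.
10378^5259 mod 10519 = 8317.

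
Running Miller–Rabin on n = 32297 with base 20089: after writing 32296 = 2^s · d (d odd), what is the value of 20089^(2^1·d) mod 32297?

n − 1 = 32296 = 2^3 · 4037, so s = 3 and d = 4037.
Repeated squaring mod 32297: 20089^1 ≡ 20089, 20089^2 ≡ 16906, 20089^4 ≡ 16683, 20089^8 ≡ 19240, 20089^16 ≡ 21683, 20089^32 ≡ 5060, 20089^64 ≡ 24376, 20089^128 ≡ 21467, 20089^256 ≡ 18493, 20089^512 ≡ 30413, 20089^1024 ≡ 29083, 20089^2048 ≡ 27053.
4037 = 2048 + 1024 + 512 + 256 + 128 + 64 + 4 + 1, so 20089^4037 ≡ 27053·29083·30413·18493·21467·24376·16683·20089 ≡ 1 (mod 32297).
x_0 = 1.
x_1 = 1^2 mod 32297 = 1.

1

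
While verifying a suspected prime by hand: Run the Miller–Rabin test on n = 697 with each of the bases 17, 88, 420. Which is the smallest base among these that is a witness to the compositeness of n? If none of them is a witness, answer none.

n − 1 = 696 = 2^3 · 87, so s = 3 and d = 87.
Base 17: x_0 = 17^87 mod 697 = 136. x_0 is neither 1 nor 696, so continue squaring. x_1 = 136^2 mod 697 = 374. x_2 = 374^2 mod 697 = 476. Reached i = s−1 = 2 without hitting −1: 17 is a Miller–Rabin witness and 697 is composite.
Base 88: x_0 = 88^87 mod 697 = 521. x_0 is neither 1 nor 696, so continue squaring. x_1 = 521^2 mod 697 = 308. x_2 = 308^2 mod 697 = 72. Reached i = s−1 = 2 without hitting −1: 88 is a Miller–Rabin witness and 697 is composite.
Base 420: x_0 = 420^87 mod 697 = 551. x_0 is neither 1 nor 696, so continue squaring. x_1 = 551^2 mod 697 = 406. x_2 = 406^2 mod 697 = 344. Reached i = s−1 = 2 without hitting −1: 420 is a Miller–Rabin witness and 697 is composite.
The smallest witness among the given bases is 17.

17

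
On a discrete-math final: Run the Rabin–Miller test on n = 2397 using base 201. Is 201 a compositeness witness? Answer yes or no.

yes

n − 1 = 2396 = 2^2 · 599, so s = 2 and d = 599.
x_0 = 201^599 mod 2397 = 1893.
x_0 is neither 1 nor 2396, so continue squaring.
x_1 = 1893^2 mod 2397 = 2331.
Reached i = s−1 = 1 without hitting −1: 201 is a Miller–Rabin witness and 2397 is composite.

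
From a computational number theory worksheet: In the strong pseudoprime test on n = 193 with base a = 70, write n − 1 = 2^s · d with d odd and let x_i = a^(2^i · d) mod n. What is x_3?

184

n − 1 = 192 = 2^6 · 3, so s = 6 and d = 3.
x_0 = 70^3 mod 193 = 39.
x_1 = 39^2 mod 193 = 170.
x_2 = 170^2 mod 193 = 143.
x_3 = 143^2 mod 193 = 184.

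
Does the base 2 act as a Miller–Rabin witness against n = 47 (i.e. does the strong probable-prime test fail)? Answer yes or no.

no

n − 1 = 46 = 2^1 · 23, so s = 1 and d = 23.
x_0 = 2^23 mod 47 = 1.
x_0 = 1, so 2 is not a witness.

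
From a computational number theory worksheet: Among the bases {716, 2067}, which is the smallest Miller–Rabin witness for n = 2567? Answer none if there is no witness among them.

716

n − 1 = 2566 = 2^1 · 1283, so s = 1 and d = 1283.
Base 716: x_0 = 716^1283 mod 2567 = 2422. x_0 ∉ {1, 2566} and s = 1, so 716 is a Miller–Rabin witness and 2567 is composite.
Base 2067: x_0 = 2067^1283 mod 2567 = 1493. x_0 ∉ {1, 2566} and s = 1, so 2067 is a Miller–Rabin witness and 2567 is composite.
The smallest witness among the given bases is 716.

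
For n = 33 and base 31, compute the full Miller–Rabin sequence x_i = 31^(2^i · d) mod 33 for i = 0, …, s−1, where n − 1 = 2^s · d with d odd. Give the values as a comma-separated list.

31, 4, 16, 25, 31

n − 1 = 32 = 2^5 · 1, so s = 5 and d = 1.
x_0 = 31^1 mod 33 = 31.
x_1 = 31^2 mod 33 = 4.
x_2 = 4^2 mod 33 = 16.
x_3 = 16^2 mod 33 = 25.
x_4 = 25^2 mod 33 = 31.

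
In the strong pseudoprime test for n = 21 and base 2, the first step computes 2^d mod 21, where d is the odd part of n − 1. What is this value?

n − 1 = 20 = 2^2 · 5, so s = 2 and d = 5.
2^5 mod 21 = 11.

11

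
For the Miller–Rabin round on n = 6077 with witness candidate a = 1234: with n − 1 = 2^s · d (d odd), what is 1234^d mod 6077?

n − 1 = 6076 = 2^2 · 1519, so s = 2 and d = 1519.
1234^1519 mod 6077 = 1691.

1691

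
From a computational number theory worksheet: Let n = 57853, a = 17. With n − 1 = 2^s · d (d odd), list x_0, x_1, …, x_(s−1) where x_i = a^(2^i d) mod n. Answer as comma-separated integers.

n − 1 = 57852 = 2^2 · 14463, so s = 2 and d = 14463.
x_0 = 17^14463 mod 57853 = 57852.
x_1 = 57852^2 mod 57853 = 1.

57852, 1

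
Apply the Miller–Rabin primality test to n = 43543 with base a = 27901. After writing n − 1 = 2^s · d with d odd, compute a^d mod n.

1

n − 1 = 43542 = 2^1 · 21771, so s = 1 and d = 21771.
Repeated squaring mod 43543: 27901^1 ≡ 27901, 27901^2 ≡ 4047, 27901^4 ≡ 6041, 27901^8 ≡ 4647, 27901^16 ≡ 40824, 27901^32 ≡ 34194, 27901^64 ≡ 13000, 27901^128 ≡ 9617, 27901^256 ≡ 1357, 27901^512 ≡ 12643, 27901^1024 ≡ 42639, 27901^2048 ≡ 33442, 27901^4096 ≡ 8952, 27901^8192 ≡ 19184, 27901^16384 ≡ 420.
21771 = 16384 + 4096 + 1024 + 256 + 8 + 2 + 1, so 27901^21771 ≡ 420·8952·42639·1357·4647·4047·27901 ≡ 1 (mod 43543).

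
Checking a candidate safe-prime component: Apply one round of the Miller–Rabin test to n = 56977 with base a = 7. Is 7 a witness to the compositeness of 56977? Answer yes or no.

n − 1 = 56976 = 2^4 · 3561, so s = 4 and d = 3561.
x_0 = 7^3561 mod 56977 = 39693.
x_0 is neither 1 nor 56976, so continue squaring.
x_1 = 39693^2 mod 56977 = 6245.
x_2 = 6245^2 mod 56977 = 27757.
x_3 = 27757^2 mod 56977 = 8055.
Reached i = s−1 = 3 without hitting −1: 7 is a Miller–Rabin witness and 56977 is composite.

yes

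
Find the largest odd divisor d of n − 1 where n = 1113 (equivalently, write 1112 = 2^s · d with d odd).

Halving: 1112 → 556 → 278 → 139; 139 is odd.
So 1112 = 2^3 · 139.

139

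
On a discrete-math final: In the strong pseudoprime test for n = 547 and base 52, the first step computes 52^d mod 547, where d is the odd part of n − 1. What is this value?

n − 1 = 546 = 2^1 · 273, so s = 1 and d = 273.
Repeated squaring mod 547: 52^1 ≡ 52, 52^2 ≡ 516, 52^4 ≡ 414, 52^8 ≡ 185, 52^16 ≡ 311, 52^32 ≡ 449, 52^64 ≡ 305, 52^128 ≡ 35, 52^256 ≡ 131.
273 = 256 + 16 + 1, so 52^273 ≡ 131·311·52 ≡ 1 (mod 547).

1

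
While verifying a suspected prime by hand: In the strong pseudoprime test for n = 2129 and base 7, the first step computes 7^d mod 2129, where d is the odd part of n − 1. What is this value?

846

n − 1 = 2128 = 2^4 · 133, so s = 4 and d = 133.
7^133 mod 2129 = 846.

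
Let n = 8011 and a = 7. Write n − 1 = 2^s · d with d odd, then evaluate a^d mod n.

1

n − 1 = 8010 = 2^1 · 4005, so s = 1 and d = 4005.
7^4005 mod 8011 = 1.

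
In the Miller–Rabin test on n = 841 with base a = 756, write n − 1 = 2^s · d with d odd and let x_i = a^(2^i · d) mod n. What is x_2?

668

n − 1 = 840 = 2^3 · 105, so s = 3 and d = 105.
Repeated squaring mod 841: 756^1 ≡ 756, 756^2 ≡ 497, 756^4 ≡ 596, 756^8 ≡ 314, 756^16 ≡ 199, 756^32 ≡ 74, 756^64 ≡ 430.
105 = 64 + 32 + 8 + 1, so 756^105 ≡ 430·74·314·756 ≡ 481 (mod 841).
x_0 = 481.
x_1 = 481^2 mod 841 = 86.
x_2 = 86^2 mod 841 = 668.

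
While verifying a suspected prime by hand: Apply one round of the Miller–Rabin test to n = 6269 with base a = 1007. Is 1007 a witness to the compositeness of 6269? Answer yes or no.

no

n − 1 = 6268 = 2^2 · 1567, so s = 2 and d = 1567.
Repeated squaring mod 6269: 1007^1 ≡ 1007, 1007^2 ≡ 4740, 1007^4 ≡ 5773, 1007^8 ≡ 1525, 1007^16 ≡ 6095, 1007^32 ≡ 5200, 1007^64 ≡ 1803, 1007^128 ≡ 3467, 1007^256 ≡ 2416, 1007^512 ≡ 617, 1007^1024 ≡ 4549.
1567 = 1024 + 512 + 16 + 8 + 4 + 2 + 1, so 1007^1567 ≡ 4549·617·6095·1525·5773·4740·1007 ≡ 4746 (mod 6269).
x_0 = 1007^1567 mod 6269 = 4746.
x_0 is neither 1 nor 6268, so continue squaring.
x_1 = 4746^2 mod 6269 = 6268.
x_1 ≡ −1, so 1007 is not a witness.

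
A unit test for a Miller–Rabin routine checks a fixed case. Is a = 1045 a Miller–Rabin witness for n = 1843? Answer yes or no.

n − 1 = 1842 = 2^1 · 921, so s = 1 and d = 921.
Repeated squaring mod 1843: 1045^1 ≡ 1045, 1045^2 ≡ 969, 1045^4 ≡ 874, 1045^8 ≡ 874, 1045^16 ≡ 874, 1045^32 ≡ 874, 1045^64 ≡ 874, 1045^128 ≡ 874, 1045^256 ≡ 874, 1045^512 ≡ 874.
921 = 512 + 256 + 128 + 16 + 8 + 1, so 1045^921 ≡ 874·874·874·874·874·1045 ≡ 1045 (mod 1843).
x_0 = 1045^921 mod 1843 = 1045.
x_0 ∉ {1, 1842} and s = 1, so 1045 is a Miller–Rabin witness and 1843 is composite.

yes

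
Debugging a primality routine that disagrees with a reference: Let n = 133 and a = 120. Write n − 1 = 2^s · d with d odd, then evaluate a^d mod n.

106

n − 1 = 132 = 2^2 · 33, so s = 2 and d = 33.
Repeated squaring mod 133: 120^1 ≡ 120, 120^2 ≡ 36, 120^4 ≡ 99, 120^8 ≡ 92, 120^16 ≡ 85, 120^32 ≡ 43.
33 = 32 + 1, so 120^33 ≡ 43·120 ≡ 106 (mod 133).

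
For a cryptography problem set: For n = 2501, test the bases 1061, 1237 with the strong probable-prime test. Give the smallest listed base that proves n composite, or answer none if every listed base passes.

1237

n − 1 = 2500 = 2^2 · 625, so s = 2 and d = 625.
Base 1061: x_0 = 1061^625 mod 2501 = 2246. x_0 is neither 1 nor 2500, so continue squaring. x_1 = 2246^2 mod 2501 = 2500. x_1 ≡ −1, so 1061 is not a witness.
Base 1237: x_0 = 1237^625 mod 2501 = 700. x_0 is neither 1 nor 2500, so continue squaring. x_1 = 700^2 mod 2501 = 2305. Reached i = s−1 = 1 without hitting −1: 1237 is a Miller–Rabin witness and 2501 is composite.
The smallest witness among the given bases is 1237.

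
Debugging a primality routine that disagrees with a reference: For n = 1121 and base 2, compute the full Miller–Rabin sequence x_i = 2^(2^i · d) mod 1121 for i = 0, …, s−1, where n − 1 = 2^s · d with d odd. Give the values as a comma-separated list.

998, 556, 861, 340, 137

n − 1 = 1120 = 2^5 · 35, so s = 5 and d = 35.
x_0 = 2^35 mod 1121 = 998.
x_1 = 998^2 mod 1121 = 556.
x_2 = 556^2 mod 1121 = 861.
x_3 = 861^2 mod 1121 = 340.
x_4 = 340^2 mod 1121 = 137.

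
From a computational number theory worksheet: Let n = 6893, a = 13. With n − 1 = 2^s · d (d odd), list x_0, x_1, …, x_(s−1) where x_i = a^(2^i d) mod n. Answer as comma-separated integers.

n − 1 = 6892 = 2^2 · 1723, so s = 2 and d = 1723.
x_0 = 13^1723 mod 6893 = 257.
x_1 = 257^2 mod 6893 = 4012.

257, 4012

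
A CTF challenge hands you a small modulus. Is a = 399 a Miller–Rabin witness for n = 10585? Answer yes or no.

n − 1 = 10584 = 2^3 · 1323, so s = 3 and d = 1323.
x_0 = 399^1323 mod 10585 = 7249.
x_0 is neither 1 nor 10584, so continue squaring.
x_1 = 7249^2 mod 10585 = 4061.
x_2 = 4061^2 mod 10585 = 291.
Reached i = s−1 = 2 without hitting −1: 399 is a Miller–Rabin witness and 10585 is composite.

yes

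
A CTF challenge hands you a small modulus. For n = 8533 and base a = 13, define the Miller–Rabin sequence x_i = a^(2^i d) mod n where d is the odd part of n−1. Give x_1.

2395

n − 1 = 8532 = 2^2 · 2133, so s = 2 and d = 2133.
Repeated squaring mod 8533: 13^1 ≡ 13, 13^2 ≡ 169, 13^4 ≡ 2962, 13^8 ≡ 1520, 13^16 ≡ 6490, 13^32 ≡ 1212, 13^64 ≡ 1268, 13^128 ≡ 3620, 13^256 ≡ 6245, 13^512 ≡ 4215, 13^1024 ≡ 519, 13^2048 ≡ 4838.
2133 = 2048 + 64 + 16 + 4 + 1, so 13^2133 ≡ 4838·1268·6490·2962·13 ≡ 384 (mod 8533).
x_0 = 384.
x_1 = 384^2 mod 8533 = 2395.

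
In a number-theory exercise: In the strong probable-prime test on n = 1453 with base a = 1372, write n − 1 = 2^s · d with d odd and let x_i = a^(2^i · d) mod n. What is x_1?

n − 1 = 1452 = 2^2 · 363, so s = 2 and d = 363.
x_0 = 1372^363 mod 1453 = 1452.
x_1 = 1452^2 mod 1453 = 1.

1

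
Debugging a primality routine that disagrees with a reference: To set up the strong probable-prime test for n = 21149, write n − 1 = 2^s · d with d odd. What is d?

5287

Halving: 21148 → 10574 → 5287; 5287 is odd.
So 21148 = 2^2 · 5287.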